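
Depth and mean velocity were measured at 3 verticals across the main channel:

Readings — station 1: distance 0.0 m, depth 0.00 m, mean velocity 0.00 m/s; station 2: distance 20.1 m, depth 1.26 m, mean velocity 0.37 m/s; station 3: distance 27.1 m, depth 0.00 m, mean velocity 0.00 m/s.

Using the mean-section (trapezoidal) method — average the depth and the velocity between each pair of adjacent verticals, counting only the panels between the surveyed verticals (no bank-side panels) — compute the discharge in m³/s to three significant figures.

Panel 1-2: Δb = 20.1 m, d̄ = (0.00+1.26)/2 = 0.63, v̄ = (0.00+0.37)/2 = 0.185 → q = 20.1×0.63×0.185 = 2.343 m³/s
Panel 2-3: Δb = 7 m, d̄ = (1.26+0.00)/2 = 0.63, v̄ = (0.37+0.00)/2 = 0.185 → q = 7×0.63×0.185 = 0.8159 m³/s
Q = Σ q = 3.159 m³/s

3.16 m³/s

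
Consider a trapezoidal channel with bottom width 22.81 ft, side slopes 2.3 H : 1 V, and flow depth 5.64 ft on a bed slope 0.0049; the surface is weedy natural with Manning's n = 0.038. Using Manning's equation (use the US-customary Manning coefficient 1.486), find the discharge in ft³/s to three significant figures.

1380 ft³/s

A = (b + z·y)·y = (22.81 + 2.3×5.64)×5.64 = 201.8 ft²
P = b + 2y√(1+z²) = 22.81 + 2×5.64×√(1+2.3²) = 51.10 ft
R = A/P = 201.8/51.10 = 3.949 ft
Q = (1.486/n)·A·R^(2/3)·S^(1/2) = (1.486/0.038) × 201.8 × 3.949^(2/3) × 0.0049^(1/2) = 1380 ft³/s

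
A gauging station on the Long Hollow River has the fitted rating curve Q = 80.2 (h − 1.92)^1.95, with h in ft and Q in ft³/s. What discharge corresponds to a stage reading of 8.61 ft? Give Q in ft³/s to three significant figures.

Q = 80.2 × (8.61 − 1.92)^1.95 = 80.2 × 6.69^1.95 = 3264 ft³/s

3260 ft³/s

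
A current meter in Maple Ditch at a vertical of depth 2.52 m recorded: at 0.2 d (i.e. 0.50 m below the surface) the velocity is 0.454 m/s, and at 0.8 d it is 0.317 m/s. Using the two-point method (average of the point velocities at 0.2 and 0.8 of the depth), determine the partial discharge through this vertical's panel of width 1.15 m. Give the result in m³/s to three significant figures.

1.12 m³/s

v̄ = (0.454 + 0.317) / 2 = 0.3855 m/s
q = v̄ × d × w = 0.3855 × 2.52 × 1.15 = 1.117 m³/s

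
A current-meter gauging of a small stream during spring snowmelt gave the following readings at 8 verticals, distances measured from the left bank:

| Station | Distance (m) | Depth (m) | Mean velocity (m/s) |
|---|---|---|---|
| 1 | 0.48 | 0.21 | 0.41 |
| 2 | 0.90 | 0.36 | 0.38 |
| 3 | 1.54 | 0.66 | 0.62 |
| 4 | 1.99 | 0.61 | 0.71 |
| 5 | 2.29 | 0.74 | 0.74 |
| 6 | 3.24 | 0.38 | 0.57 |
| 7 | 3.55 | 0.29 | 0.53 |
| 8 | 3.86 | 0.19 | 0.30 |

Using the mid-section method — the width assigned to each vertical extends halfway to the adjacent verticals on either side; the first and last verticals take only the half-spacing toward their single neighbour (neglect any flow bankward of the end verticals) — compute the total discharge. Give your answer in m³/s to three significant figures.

1.01 m³/s

w_1 = (0.90 − 0.48)/2 = 0.21 m; q_1 = 0.41 × 0.21 × 0.21 = 0.01808 m³/s
w_2 = (1.54 − 0.48)/2 = 0.53 m; q_2 = 0.38 × 0.36 × 0.53 = 0.07250 m³/s
w_3 = (1.99 − 0.90)/2 = 0.545 m; q_3 = 0.62 × 0.66 × 0.545 = 0.2230 m³/s
w_4 = (2.29 − 1.54)/2 = 0.375 m; q_4 = 0.71 × 0.61 × 0.375 = 0.1624 m³/s
w_5 = (3.24 − 1.99)/2 = 0.625 m; q_5 = 0.74 × 0.74 × 0.625 = 0.3423 m³/s
w_6 = (3.55 − 2.29)/2 = 0.63 m; q_6 = 0.57 × 0.38 × 0.63 = 0.1365 m³/s
w_7 = (3.86 − 3.24)/2 = 0.31 m; q_7 = 0.53 × 0.29 × 0.31 = 0.04765 m³/s
w_8 = (3.86 − 3.55)/2 = 0.155 m; q_8 = 0.30 × 0.19 × 0.155 = 0.008835 m³/s
Q = Σ qᵢ = 1.011 m³/s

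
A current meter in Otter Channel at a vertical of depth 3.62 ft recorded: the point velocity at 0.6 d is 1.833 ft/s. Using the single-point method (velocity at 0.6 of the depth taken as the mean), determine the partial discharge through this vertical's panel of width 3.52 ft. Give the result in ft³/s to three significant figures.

23.4 ft³/s

v̄ = v₀.₆ = 1.833 ft/s
q = v̄ × d × w = 1.833 × 3.62 × 3.52 = 23.36 ft³/s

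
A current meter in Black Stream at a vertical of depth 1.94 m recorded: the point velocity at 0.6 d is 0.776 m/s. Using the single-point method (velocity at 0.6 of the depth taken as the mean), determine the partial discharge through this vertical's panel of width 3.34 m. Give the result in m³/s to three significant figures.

v̄ = v₀.₆ = 0.776 m/s
q = v̄ × d × w = 0.7760 × 1.94 × 3.34 = 5.028 m³/s

5.03 m³/s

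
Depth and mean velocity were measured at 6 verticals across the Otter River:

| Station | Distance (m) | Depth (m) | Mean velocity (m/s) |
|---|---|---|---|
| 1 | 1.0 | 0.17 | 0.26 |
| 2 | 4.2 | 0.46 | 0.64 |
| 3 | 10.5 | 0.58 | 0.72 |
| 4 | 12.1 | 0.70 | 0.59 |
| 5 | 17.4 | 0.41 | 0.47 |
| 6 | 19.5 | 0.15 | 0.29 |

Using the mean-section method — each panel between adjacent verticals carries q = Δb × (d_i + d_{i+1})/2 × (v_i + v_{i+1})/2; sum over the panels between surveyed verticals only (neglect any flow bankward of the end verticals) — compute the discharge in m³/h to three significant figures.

18500 m³/h

Panel 1-2: Δb = 3.2 m, d̄ = (0.17+0.46)/2 = 0.315, v̄ = (0.26+0.64)/2 = 0.45 → q = 3.2×0.315×0.45 = 0.4536 m³/s
Panel 2-3: Δb = 6.3 m, d̄ = (0.46+0.58)/2 = 0.52, v̄ = (0.64+0.72)/2 = 0.68 → q = 6.3×0.52×0.68 = 2.228 m³/s
Panel 3-4: Δb = 1.6 m, d̄ = (0.58+0.70)/2 = 0.64, v̄ = (0.72+0.59)/2 = 0.655 → q = 1.6×0.64×0.655 = 0.6707 m³/s
Panel 4-5: Δb = 5.3 m, d̄ = (0.70+0.41)/2 = 0.555, v̄ = (0.59+0.47)/2 = 0.53 → q = 5.3×0.555×0.53 = 1.559 m³/s
Panel 5-6: Δb = 2.1 m, d̄ = (0.41+0.15)/2 = 0.28, v̄ = (0.47+0.29)/2 = 0.38 → q = 2.1×0.28×0.38 = 0.2234 m³/s
Q = Σ q = 5.134 m³/s
= 5.134 × 3600 = 18480 m³/h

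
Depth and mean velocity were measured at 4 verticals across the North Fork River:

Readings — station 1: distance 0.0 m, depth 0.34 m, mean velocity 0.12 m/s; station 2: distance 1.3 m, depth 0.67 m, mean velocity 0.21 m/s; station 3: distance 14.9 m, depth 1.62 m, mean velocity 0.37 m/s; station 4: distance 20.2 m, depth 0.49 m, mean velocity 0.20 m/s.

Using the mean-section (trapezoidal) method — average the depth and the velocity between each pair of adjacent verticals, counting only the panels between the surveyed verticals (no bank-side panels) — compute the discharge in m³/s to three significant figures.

Panel 1-2: Δb = 1.3 m, d̄ = (0.34+0.67)/2 = 0.505, v̄ = (0.12+0.21)/2 = 0.165 → q = 1.3×0.505×0.165 = 0.1083 m³/s
Panel 2-3: Δb = 13.6 m, d̄ = (0.67+1.62)/2 = 1.145, v̄ = (0.21+0.37)/2 = 0.29 → q = 13.6×1.145×0.29 = 4.516 m³/s
Panel 3-4: Δb = 5.3 m, d̄ = (1.62+0.49)/2 = 1.055, v̄ = (0.37+0.20)/2 = 0.285 → q = 5.3×1.055×0.285 = 1.594 m³/s
Q = Σ q = 6.218 m³/s

6.22 m³/s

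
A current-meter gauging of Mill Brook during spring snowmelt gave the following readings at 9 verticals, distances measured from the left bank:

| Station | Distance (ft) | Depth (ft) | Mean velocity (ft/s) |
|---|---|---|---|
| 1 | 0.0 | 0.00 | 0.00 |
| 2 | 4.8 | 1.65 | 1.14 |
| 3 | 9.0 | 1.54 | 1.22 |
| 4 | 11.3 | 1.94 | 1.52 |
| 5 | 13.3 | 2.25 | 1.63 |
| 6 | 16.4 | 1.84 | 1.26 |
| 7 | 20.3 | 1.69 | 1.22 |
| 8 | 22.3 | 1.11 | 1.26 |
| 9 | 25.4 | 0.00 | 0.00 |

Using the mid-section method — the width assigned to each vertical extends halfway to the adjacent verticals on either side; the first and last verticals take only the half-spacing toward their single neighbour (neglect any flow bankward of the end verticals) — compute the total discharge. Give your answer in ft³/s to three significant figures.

48.0 ft³/s

w_2 = (9.0 − 0.0)/2 = 4.5 ft; q_2 = 1.14 × 1.65 × 4.5 = 8.465 ft³/s
w_3 = (11.3 − 4.8)/2 = 3.25 ft; q_3 = 1.22 × 1.54 × 3.25 = 6.106 ft³/s
w_4 = (13.3 − 9.0)/2 = 2.15 ft; q_4 = 1.52 × 1.94 × 2.15 = 6.340 ft³/s
w_5 = (16.4 − 11.3)/2 = 2.55 ft; q_5 = 1.63 × 2.25 × 2.55 = 9.352 ft³/s
w_6 = (20.3 − 13.3)/2 = 3.5 ft; q_6 = 1.26 × 1.84 × 3.5 = 8.114 ft³/s
w_7 = (22.3 − 16.4)/2 = 2.95 ft; q_7 = 1.22 × 1.69 × 2.95 = 6.082 ft³/s
w_8 = (25.4 − 20.3)/2 = 2.55 ft; q_8 = 1.26 × 1.11 × 2.55 = 3.566 ft³/s
Stations 1, 9 contribute zero (depth or velocity is 0).
Q = Σ qᵢ = 48.03 ft³/s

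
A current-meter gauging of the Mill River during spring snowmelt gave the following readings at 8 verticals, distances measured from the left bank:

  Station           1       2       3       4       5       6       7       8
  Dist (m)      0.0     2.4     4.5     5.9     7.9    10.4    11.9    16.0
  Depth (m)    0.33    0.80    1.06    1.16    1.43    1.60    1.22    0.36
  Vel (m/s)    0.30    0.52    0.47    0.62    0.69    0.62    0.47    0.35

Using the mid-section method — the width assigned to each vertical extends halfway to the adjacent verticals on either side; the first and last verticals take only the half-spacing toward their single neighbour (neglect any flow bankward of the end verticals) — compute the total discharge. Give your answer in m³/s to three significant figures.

w_1 = (2.4 − 0.0)/2 = 1.2 m; q_1 = 0.30 × 0.33 × 1.2 = 0.1188 m³/s
w_2 = (4.5 − 0.0)/2 = 2.25 m; q_2 = 0.52 × 0.80 × 2.25 = 0.9360 m³/s
w_3 = (5.9 − 2.4)/2 = 1.75 m; q_3 = 0.47 × 1.06 × 1.75 = 0.8719 m³/s
w_4 = (7.9 − 4.5)/2 = 1.7 m; q_4 = 0.62 × 1.16 × 1.7 = 1.223 m³/s
w_5 = (10.4 − 5.9)/2 = 2.25 m; q_5 = 0.69 × 1.43 × 2.25 = 2.220 m³/s
w_6 = (11.9 − 7.9)/2 = 2 m; q_6 = 0.62 × 1.60 × 2 = 1.984 m³/s
w_7 = (16.0 − 10.4)/2 = 2.8 m; q_7 = 0.47 × 1.22 × 2.8 = 1.606 m³/s
w_8 = (16.0 − 11.9)/2 = 2.05 m; q_8 = 0.35 × 0.36 × 2.05 = 0.2583 m³/s
Q = Σ qᵢ = 9.217 m³/s

9.22 m³/s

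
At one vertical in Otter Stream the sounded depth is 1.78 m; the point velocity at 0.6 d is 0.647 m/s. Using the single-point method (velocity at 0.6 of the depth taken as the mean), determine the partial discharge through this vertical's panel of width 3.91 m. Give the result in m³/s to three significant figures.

4.50 m³/s

v̄ = v₀.₆ = 0.647 m/s
q = v̄ × d × w = 0.6470 × 1.78 × 3.91 = 4.503 m³/s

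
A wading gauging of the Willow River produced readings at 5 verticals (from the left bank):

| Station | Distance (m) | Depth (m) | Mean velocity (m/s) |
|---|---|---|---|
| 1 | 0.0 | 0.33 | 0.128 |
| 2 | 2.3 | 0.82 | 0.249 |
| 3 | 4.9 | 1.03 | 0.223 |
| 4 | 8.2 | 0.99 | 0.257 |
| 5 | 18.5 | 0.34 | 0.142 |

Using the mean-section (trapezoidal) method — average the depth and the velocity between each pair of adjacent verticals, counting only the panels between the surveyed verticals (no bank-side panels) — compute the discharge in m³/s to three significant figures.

2.98 m³/s

Panel 1-2: Δb = 2.3 m, d̄ = (0.33+0.82)/2 = 0.575, v̄ = (0.128+0.249)/2 = 0.1885 → q = 2.3×0.575×0.1885 = 0.2493 m³/s
Panel 2-3: Δb = 2.6 m, d̄ = (0.82+1.03)/2 = 0.925, v̄ = (0.249+0.223)/2 = 0.236 → q = 2.6×0.925×0.236 = 0.5676 m³/s
Panel 3-4: Δb = 3.3 m, d̄ = (1.03+0.99)/2 = 1.01, v̄ = (0.223+0.257)/2 = 0.24 → q = 3.3×1.01×0.24 = 0.7999 m³/s
Panel 4-5: Δb = 10.3 m, d̄ = (0.99+0.34)/2 = 0.665, v̄ = (0.257+0.142)/2 = 0.1995 → q = 10.3×0.665×0.1995 = 1.366 m³/s
Q = Σ q = 2.983 m³/s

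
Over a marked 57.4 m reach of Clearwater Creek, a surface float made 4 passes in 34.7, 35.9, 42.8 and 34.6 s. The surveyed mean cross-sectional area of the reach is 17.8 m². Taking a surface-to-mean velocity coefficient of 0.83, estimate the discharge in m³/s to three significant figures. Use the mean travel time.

22.9 m³/s

t̄ = (34.7 + 35.9 + 42.8 + 34.6) / 4 = 37 s
v_surface = L / t̄ = 57.4 / 37 = 1.551 m/s
v_mean = 0.83 × 1.551 = 1.288 m/s
Q = A × v_mean = 17.8 × 1.288 = 22.92 m³/s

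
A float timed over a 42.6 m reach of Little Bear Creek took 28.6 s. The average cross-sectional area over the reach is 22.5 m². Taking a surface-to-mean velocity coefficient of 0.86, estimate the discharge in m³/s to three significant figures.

28.8 m³/s

v_surface = L / t̄ = 42.6 / 28.6 = 1.490 m/s
v_mean = 0.86 × 1.490 = 1.281 m/s
Q = A × v_mean = 22.5 × 1.281 = 28.82 m³/s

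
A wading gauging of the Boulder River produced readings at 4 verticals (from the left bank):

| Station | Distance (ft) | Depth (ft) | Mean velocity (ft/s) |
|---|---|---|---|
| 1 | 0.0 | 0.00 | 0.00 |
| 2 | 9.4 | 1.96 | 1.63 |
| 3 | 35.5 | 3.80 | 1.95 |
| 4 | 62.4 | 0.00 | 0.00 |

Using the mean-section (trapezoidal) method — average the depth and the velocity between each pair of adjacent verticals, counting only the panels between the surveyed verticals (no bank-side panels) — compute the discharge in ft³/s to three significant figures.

192 ft³/s

Panel 1-2: Δb = 9.4 ft, d̄ = (0.00+1.96)/2 = 0.98, v̄ = (0.00+1.63)/2 = 0.815 → q = 9.4×0.98×0.815 = 7.508 ft³/s
Panel 2-3: Δb = 26.1 ft, d̄ = (1.96+3.80)/2 = 2.88, v̄ = (1.63+1.95)/2 = 1.79 → q = 26.1×2.88×1.79 = 134.6 ft³/s
Panel 3-4: Δb = 26.9 ft, d̄ = (3.80+0.00)/2 = 1.9, v̄ = (1.95+0.00)/2 = 0.975 → q = 26.9×1.9×0.975 = 49.83 ft³/s
Q = Σ q = 191.9 ft³/s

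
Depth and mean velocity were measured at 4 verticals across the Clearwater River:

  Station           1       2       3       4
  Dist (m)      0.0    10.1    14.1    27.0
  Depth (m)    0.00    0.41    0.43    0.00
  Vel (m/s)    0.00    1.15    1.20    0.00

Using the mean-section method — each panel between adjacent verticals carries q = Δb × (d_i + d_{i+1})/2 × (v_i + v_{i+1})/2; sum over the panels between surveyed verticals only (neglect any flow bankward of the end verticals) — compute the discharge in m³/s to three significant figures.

Panel 1-2: Δb = 10.1 m, d̄ = (0.00+0.41)/2 = 0.205, v̄ = (0.00+1.15)/2 = 0.575 → q = 10.1×0.205×0.575 = 1.191 m³/s
Panel 2-3: Δb = 4 m, d̄ = (0.41+0.43)/2 = 0.42, v̄ = (1.15+1.20)/2 = 1.175 → q = 4×0.42×1.175 = 1.974 m³/s
Panel 3-4: Δb = 12.9 m, d̄ = (0.43+0.00)/2 = 0.215, v̄ = (1.20+0.00)/2 = 0.6 → q = 12.9×0.215×0.6 = 1.664 m³/s
Q = Σ q = 4.829 m³/s

4.83 m³/s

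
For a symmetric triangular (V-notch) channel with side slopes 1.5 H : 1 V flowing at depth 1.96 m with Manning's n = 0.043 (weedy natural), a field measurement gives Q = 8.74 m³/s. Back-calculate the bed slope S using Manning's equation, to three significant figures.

A = z·y² = 1.5×1.96² = 5.762 m²
P = 2y√(1+z²) = 2×1.96×√(1+1.5²) = 7.067 m
R = A/P = 5.762/7.067 = 0.8154 m
S = (Q·n / (1·A·R^(2/3)))² = (8.74×0.043 / (1×5.762×0.8728))² = 0.005584

0.00558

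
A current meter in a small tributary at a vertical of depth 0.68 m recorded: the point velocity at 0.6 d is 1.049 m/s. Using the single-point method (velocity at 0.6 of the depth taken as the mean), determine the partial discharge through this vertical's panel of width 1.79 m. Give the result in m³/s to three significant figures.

1.28 m³/s

v̄ = v₀.₆ = 1.049 m/s
q = v̄ × d × w = 1.049 × 0.68 × 1.79 = 1.277 m³/s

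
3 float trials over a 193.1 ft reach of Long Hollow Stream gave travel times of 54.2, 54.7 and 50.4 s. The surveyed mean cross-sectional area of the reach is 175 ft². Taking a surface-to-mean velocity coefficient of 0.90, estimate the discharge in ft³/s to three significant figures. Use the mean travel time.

573 ft³/s

t̄ = (54.2 + 54.7 + 50.4) / 3 = 53.1 s
v_surface = L / t̄ = 193.1 / 53.1 = 3.637 ft/s
v_mean = 0.90 × 3.637 = 3.273 ft/s
Q = A × v_mean = 175 × 3.273 = 572.8 ft³/s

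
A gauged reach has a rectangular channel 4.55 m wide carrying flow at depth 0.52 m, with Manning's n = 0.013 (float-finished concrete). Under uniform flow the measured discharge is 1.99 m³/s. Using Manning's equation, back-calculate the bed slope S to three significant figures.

A = b·y = 4.55 × 0.52 = 2.366 m²
P = b + 2y = 4.55 + 2×0.52 = 5.590 m
R = A/P = 2.366/5.590 = 0.4233 m
S = (Q·n / (1·A·R^(2/3)))² = (1.99×0.013 / (1×2.366×0.5637))² = 0.0003762

0.000376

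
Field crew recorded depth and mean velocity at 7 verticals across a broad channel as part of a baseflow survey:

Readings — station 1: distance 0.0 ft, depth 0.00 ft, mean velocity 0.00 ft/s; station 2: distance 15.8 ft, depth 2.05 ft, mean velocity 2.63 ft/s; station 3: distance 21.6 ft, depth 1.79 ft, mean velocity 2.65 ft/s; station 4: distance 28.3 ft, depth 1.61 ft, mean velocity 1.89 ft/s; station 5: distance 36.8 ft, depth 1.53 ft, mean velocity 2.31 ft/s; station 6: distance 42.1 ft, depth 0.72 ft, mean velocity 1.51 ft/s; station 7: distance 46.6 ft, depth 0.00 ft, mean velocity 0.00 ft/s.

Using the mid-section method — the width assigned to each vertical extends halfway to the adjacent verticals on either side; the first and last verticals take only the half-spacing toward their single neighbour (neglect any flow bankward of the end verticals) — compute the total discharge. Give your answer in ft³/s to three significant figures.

w_2 = (21.6 − 0.0)/2 = 10.8 ft; q_2 = 2.63 × 2.05 × 10.8 = 58.23 ft³/s
w_3 = (28.3 − 15.8)/2 = 6.25 ft; q_3 = 2.65 × 1.79 × 6.25 = 29.65 ft³/s
w_4 = (36.8 − 21.6)/2 = 7.6 ft; q_4 = 1.89 × 1.61 × 7.6 = 23.13 ft³/s
w_5 = (42.1 − 28.3)/2 = 6.9 ft; q_5 = 2.31 × 1.53 × 6.9 = 24.39 ft³/s
w_6 = (46.6 − 36.8)/2 = 4.9 ft; q_6 = 1.51 × 0.72 × 4.9 = 5.327 ft³/s
Stations 1, 7 contribute zero (depth or velocity is 0).
Q = Σ qᵢ = 140.7 ft³/s

141 ft³/s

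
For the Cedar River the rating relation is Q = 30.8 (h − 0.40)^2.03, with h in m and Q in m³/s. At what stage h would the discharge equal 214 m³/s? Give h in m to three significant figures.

h − h₀ = (Q/C)^(1/b) = (214/30.8)^(1/2.03) = 2.598 m
h = 0.40 + 2.598 = 2.998 m

3.00 m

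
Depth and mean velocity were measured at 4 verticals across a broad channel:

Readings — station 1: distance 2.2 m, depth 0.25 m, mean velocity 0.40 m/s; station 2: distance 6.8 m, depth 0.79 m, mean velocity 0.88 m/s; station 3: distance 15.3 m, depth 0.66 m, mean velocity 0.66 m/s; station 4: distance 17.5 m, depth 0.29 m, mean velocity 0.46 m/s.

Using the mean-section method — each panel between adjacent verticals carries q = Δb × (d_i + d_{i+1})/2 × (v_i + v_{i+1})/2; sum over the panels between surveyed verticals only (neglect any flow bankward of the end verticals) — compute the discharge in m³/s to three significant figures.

Panel 1-2: Δb = 4.6 m, d̄ = (0.25+0.79)/2 = 0.52, v̄ = (0.40+0.88)/2 = 0.64 → q = 4.6×0.52×0.64 = 1.531 m³/s
Panel 2-3: Δb = 8.5 m, d̄ = (0.79+0.66)/2 = 0.725, v̄ = (0.88+0.66)/2 = 0.77 → q = 8.5×0.725×0.77 = 4.745 m³/s
Panel 3-4: Δb = 2.2 m, d̄ = (0.66+0.29)/2 = 0.475, v̄ = (0.66+0.46)/2 = 0.56 → q = 2.2×0.475×0.56 = 0.5852 m³/s
Q = Σ q = 6.861 m³/s

6.86 m³/s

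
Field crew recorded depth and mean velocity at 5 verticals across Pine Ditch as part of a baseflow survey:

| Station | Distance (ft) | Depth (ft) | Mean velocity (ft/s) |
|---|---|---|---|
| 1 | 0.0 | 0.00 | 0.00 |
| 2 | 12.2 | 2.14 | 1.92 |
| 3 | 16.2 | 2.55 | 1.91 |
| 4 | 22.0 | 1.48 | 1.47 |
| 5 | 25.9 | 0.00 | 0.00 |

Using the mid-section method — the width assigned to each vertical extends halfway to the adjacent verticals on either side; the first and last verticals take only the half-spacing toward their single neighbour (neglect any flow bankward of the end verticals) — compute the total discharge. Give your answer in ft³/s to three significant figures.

67.7 ft³/s

w_2 = (16.2 − 0.0)/2 = 8.1 ft; q_2 = 1.92 × 2.14 × 8.1 = 33.28 ft³/s
w_3 = (22.0 − 12.2)/2 = 4.9 ft; q_3 = 1.91 × 2.55 × 4.9 = 23.87 ft³/s
w_4 = (25.9 − 16.2)/2 = 4.85 ft; q_4 = 1.47 × 1.48 × 4.85 = 10.55 ft³/s
Stations 1, 5 contribute zero (depth or velocity is 0).
Q = Σ qᵢ = 67.70 ft³/s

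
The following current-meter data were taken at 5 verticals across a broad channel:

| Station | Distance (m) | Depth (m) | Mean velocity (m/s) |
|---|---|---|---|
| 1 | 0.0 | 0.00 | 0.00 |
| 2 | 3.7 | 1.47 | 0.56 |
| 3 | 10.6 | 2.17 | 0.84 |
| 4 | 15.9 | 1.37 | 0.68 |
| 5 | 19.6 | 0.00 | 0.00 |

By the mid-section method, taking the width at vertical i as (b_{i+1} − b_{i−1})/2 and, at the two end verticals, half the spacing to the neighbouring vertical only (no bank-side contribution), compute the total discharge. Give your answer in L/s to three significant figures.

19700 L/s

w_2 = (10.6 − 0.0)/2 = 5.3 m; q_2 = 0.56 × 1.47 × 5.3 = 4.363 m³/s
w_3 = (15.9 − 3.7)/2 = 6.1 m; q_3 = 0.84 × 2.17 × 6.1 = 11.12 m³/s
w_4 = (19.6 − 10.6)/2 = 4.5 m; q_4 = 0.68 × 1.37 × 4.5 = 4.192 m³/s
Stations 1, 5 contribute zero (depth or velocity is 0).
Q = Σ qᵢ = 19.67 m³/s
= 19.67 × 1000 = 19670 L/s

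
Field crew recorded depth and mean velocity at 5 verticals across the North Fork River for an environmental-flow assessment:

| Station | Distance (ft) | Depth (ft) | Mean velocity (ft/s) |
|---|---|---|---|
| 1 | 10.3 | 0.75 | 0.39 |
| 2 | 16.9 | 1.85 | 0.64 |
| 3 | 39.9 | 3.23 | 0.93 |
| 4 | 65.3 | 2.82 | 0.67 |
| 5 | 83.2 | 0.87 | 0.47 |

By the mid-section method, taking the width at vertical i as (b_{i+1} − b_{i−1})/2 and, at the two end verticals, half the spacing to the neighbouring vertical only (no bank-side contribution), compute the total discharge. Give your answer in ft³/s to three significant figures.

w_1 = (16.9 − 10.3)/2 = 3.3 ft; q_1 = 0.39 × 0.75 × 3.3 = 0.9653 ft³/s
w_2 = (39.9 − 10.3)/2 = 14.8 ft; q_2 = 0.64 × 1.85 × 14.8 = 17.52 ft³/s
w_3 = (65.3 − 16.9)/2 = 24.2 ft; q_3 = 0.93 × 3.23 × 24.2 = 72.69 ft³/s
w_4 = (83.2 − 39.9)/2 = 21.65 ft; q_4 = 0.67 × 2.82 × 21.65 = 40.91 ft³/s
w_5 = (83.2 − 65.3)/2 = 8.95 ft; q_5 = 0.47 × 0.87 × 8.95 = 3.660 ft³/s
Q = Σ qᵢ = 135.7 ft³/s

136 ft³/s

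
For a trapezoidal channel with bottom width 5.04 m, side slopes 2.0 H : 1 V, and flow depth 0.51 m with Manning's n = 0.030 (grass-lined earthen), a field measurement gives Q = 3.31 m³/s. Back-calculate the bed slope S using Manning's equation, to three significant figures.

0.00326

A = (b + z·y)·y = (5.04 + 2.0×0.51)×0.51 = 3.091 m²
P = b + 2y√(1+z²) = 5.04 + 2×0.51×√(1+2.0²) = 7.321 m
R = A/P = 3.091/7.321 = 0.4222 m
S = (Q·n / (1·A·R^(2/3)))² = (3.31×0.030 / (1×3.091×0.5628))² = 0.003260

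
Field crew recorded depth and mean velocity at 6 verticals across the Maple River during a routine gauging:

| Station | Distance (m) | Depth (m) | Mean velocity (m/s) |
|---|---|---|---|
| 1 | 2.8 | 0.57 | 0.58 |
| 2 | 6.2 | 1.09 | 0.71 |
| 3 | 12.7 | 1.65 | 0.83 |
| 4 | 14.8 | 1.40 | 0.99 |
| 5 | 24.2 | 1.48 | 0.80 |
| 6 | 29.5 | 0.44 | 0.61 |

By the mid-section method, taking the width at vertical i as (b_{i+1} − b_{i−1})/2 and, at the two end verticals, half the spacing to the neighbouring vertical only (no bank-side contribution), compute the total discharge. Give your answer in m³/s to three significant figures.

27.7 m³/s

w_1 = (6.2 − 2.8)/2 = 1.7 m; q_1 = 0.58 × 0.57 × 1.7 = 0.5620 m³/s
w_2 = (12.7 − 2.8)/2 = 4.95 m; q_2 = 0.71 × 1.09 × 4.95 = 3.831 m³/s
w_3 = (14.8 − 6.2)/2 = 4.3 m; q_3 = 0.83 × 1.65 × 4.3 = 5.889 m³/s
w_4 = (24.2 − 12.7)/2 = 5.75 m; q_4 = 0.99 × 1.40 × 5.75 = 7.970 m³/s
w_5 = (29.5 − 14.8)/2 = 7.35 m; q_5 = 0.80 × 1.48 × 7.35 = 8.702 m³/s
w_6 = (29.5 − 24.2)/2 = 2.65 m; q_6 = 0.61 × 0.44 × 2.65 = 0.7113 m³/s
Q = Σ qᵢ = 27.66 m³/s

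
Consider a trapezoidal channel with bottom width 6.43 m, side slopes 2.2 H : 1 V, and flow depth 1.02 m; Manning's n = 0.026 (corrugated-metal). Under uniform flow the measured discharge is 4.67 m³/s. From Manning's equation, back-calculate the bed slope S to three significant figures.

0.000263

A = (b + z·y)·y = (6.43 + 2.2×1.02)×1.02 = 8.847 m²
P = b + 2y√(1+z²) = 6.43 + 2×1.02×√(1+2.2²) = 11.36 m
R = A/P = 8.847/11.36 = 0.7788 m
S = (Q·n / (1·A·R^(2/3)))² = (4.67×0.026 / (1×8.847×0.8465))² = 0.0002628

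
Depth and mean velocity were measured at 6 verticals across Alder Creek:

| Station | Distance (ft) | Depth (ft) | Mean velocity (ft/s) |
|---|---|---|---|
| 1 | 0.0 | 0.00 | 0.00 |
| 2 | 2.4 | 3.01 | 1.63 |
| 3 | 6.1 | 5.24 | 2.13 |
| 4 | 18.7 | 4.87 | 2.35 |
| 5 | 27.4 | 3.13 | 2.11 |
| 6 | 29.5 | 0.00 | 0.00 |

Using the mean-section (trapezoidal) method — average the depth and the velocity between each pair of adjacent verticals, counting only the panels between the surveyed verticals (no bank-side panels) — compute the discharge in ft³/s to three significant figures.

255 ft³/s

Panel 1-2: Δb = 2.4 ft, d̄ = (0.00+3.01)/2 = 1.505, v̄ = (0.00+1.63)/2 = 0.815 → q = 2.4×1.505×0.815 = 2.944 ft³/s
Panel 2-3: Δb = 3.7 ft, d̄ = (3.01+5.24)/2 = 4.125, v̄ = (1.63+2.13)/2 = 1.88 → q = 3.7×4.125×1.88 = 28.69 ft³/s
Panel 3-4: Δb = 12.6 ft, d̄ = (5.24+4.87)/2 = 5.055, v̄ = (2.13+2.35)/2 = 2.24 → q = 12.6×5.055×2.24 = 142.7 ft³/s
Panel 4-5: Δb = 8.7 ft, d̄ = (4.87+3.13)/2 = 4, v̄ = (2.35+2.11)/2 = 2.23 → q = 8.7×4×2.23 = 77.60 ft³/s
Panel 5-6: Δb = 2.1 ft, d̄ = (3.13+0.00)/2 = 1.565, v̄ = (2.11+0.00)/2 = 1.055 → q = 2.1×1.565×1.055 = 3.467 ft³/s
Q = Σ q = 255.4 ft³/s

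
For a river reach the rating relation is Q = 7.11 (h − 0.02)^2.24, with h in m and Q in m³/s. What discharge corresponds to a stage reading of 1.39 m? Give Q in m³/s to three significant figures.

Q = 7.11 × (1.39 − 0.02)^2.24 = 7.11 × 1.37^2.24 = 14.39 m³/s

14.4 m³/s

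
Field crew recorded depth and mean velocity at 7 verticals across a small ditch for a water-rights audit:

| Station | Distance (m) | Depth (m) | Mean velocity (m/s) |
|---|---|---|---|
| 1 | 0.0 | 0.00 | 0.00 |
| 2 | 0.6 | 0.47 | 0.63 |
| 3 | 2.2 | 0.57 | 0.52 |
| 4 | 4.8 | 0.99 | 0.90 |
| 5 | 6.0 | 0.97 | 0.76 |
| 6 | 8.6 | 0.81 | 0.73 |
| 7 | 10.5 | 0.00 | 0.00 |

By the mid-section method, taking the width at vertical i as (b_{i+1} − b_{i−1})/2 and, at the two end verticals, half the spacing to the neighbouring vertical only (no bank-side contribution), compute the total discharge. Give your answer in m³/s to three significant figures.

5.37 m³/s

w_2 = (2.2 − 0.0)/2 = 1.1 m; q_2 = 0.63 × 0.47 × 1.1 = 0.3257 m³/s
w_3 = (4.8 − 0.6)/2 = 2.1 m; q_3 = 0.52 × 0.57 × 2.1 = 0.6224 m³/s
w_4 = (6.0 − 2.2)/2 = 1.9 m; q_4 = 0.90 × 0.99 × 1.9 = 1.693 m³/s
w_5 = (8.6 − 4.8)/2 = 1.9 m; q_5 = 0.76 × 0.97 × 1.9 = 1.401 m³/s
w_6 = (10.5 − 6.0)/2 = 2.25 m; q_6 = 0.73 × 0.81 × 2.25 = 1.330 m³/s
Stations 1, 7 contribute zero (depth or velocity is 0).
Q = Σ qᵢ = 5.372 m³/s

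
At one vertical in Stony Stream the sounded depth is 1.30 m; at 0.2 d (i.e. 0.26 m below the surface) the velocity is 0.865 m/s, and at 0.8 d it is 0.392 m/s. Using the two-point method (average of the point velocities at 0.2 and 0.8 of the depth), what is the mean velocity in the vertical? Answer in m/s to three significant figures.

0.629 m/s

v̄ = (0.865 + 0.392) / 2 = 0.6285 m/s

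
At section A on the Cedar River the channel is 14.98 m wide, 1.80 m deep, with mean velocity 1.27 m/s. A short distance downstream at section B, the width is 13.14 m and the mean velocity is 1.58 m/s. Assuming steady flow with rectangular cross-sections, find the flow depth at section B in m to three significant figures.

Q = A₁V₁ = (14.98×1.80) × 1.27 = 34.24 m³/s
d₂ = Q/(b₂ V₂) = 34.24/(13.14×1.58) = 1.649 m

1.65 m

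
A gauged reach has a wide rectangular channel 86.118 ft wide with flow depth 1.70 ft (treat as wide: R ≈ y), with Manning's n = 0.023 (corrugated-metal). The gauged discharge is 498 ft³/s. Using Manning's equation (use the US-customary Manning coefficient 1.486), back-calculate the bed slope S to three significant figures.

0.00137

A = b·y = 86.118 × 1.70 = 146.4 ft²
Wide channel: R ≈ y = 1.70 ft
S = (Q·n / (1.486·A·R^(2/3)))² = (498×0.023 / (1.486×146.4×1.424))² = 0.001366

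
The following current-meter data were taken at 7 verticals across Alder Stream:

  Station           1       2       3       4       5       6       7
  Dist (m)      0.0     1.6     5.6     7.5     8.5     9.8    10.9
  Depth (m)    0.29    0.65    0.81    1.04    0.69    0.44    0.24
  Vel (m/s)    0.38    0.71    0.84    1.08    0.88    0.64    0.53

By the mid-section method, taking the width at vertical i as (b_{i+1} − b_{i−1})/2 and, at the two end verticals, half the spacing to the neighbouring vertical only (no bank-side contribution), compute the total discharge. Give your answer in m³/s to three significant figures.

w_1 = (1.6 − 0.0)/2 = 0.8 m; q_1 = 0.38 × 0.29 × 0.8 = 0.08816 m³/s
w_2 = (5.6 − 0.0)/2 = 2.8 m; q_2 = 0.71 × 0.65 × 2.8 = 1.292 m³/s
w_3 = (7.5 − 1.6)/2 = 2.95 m; q_3 = 0.84 × 0.81 × 2.95 = 2.007 m³/s
w_4 = (8.5 − 5.6)/2 = 1.45 m; q_4 = 1.08 × 1.04 × 1.45 = 1.629 m³/s
w_5 = (9.8 − 7.5)/2 = 1.15 m; q_5 = 0.88 × 0.69 × 1.15 = 0.6983 m³/s
w_6 = (10.9 − 8.5)/2 = 1.2 m; q_6 = 0.64 × 0.44 × 1.2 = 0.3379 m³/s
w_7 = (10.9 − 9.8)/2 = 0.55 m; q_7 = 0.53 × 0.24 × 0.55 = 0.06996 m³/s
Q = Σ qᵢ = 6.122 m³/s

6.12 m³/s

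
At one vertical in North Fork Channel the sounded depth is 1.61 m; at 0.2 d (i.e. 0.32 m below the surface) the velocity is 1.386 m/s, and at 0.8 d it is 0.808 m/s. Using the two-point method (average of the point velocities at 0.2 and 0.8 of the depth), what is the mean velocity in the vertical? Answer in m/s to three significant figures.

1.10 m/s

v̄ = (1.386 + 0.808) / 2 = 1.097 m/s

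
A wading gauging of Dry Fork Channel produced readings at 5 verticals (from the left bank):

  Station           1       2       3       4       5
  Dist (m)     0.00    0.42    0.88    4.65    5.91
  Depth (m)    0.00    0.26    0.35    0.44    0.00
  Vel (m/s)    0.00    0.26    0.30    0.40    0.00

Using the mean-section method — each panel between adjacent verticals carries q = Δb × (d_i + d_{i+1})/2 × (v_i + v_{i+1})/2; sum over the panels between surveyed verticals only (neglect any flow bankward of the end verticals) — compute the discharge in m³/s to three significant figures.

0.623 m³/s

Panel 1-2: Δb = 0.42 m, d̄ = (0.00+0.26)/2 = 0.13, v̄ = (0.00+0.26)/2 = 0.13 → q = 0.42×0.13×0.13 = 0.007098 m³/s
Panel 2-3: Δb = 0.46 m, d̄ = (0.26+0.35)/2 = 0.305, v̄ = (0.26+0.30)/2 = 0.28 → q = 0.46×0.305×0.28 = 0.03928 m³/s
Panel 3-4: Δb = 3.77 m, d̄ = (0.35+0.44)/2 = 0.395, v̄ = (0.30+0.40)/2 = 0.35 → q = 3.77×0.395×0.35 = 0.5212 m³/s
Panel 4-5: Δb = 1.26 m, d̄ = (0.44+0.00)/2 = 0.22, v̄ = (0.40+0.00)/2 = 0.2 → q = 1.26×0.22×0.2 = 0.05544 m³/s
Q = Σ q = 0.6230 m³/s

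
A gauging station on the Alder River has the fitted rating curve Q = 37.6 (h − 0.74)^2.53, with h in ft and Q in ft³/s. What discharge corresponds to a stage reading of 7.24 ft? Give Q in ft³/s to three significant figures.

4280 ft³/s

Q = 37.6 × (7.24 − 0.74)^2.53 = 37.6 × 6.5^2.53 = 4284 ft³/s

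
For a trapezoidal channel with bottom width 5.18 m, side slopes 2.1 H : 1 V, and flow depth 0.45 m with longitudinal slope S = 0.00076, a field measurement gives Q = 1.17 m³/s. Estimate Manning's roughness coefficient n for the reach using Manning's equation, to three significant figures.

A = (b + z·y)·y = (5.18 + 2.1×0.45)×0.45 = 2.756 m²
P = b + 2y√(1+z²) = 5.18 + 2×0.45×√(1+2.1²) = 7.273 m
R = A/P = 2.756/7.273 = 0.3790 m
n = (1/Q)·A·R^(2/3)·S^(1/2) = (1/1.17) × 2.756 × 0.5237 × 0.02757 = 0.03401

0.0340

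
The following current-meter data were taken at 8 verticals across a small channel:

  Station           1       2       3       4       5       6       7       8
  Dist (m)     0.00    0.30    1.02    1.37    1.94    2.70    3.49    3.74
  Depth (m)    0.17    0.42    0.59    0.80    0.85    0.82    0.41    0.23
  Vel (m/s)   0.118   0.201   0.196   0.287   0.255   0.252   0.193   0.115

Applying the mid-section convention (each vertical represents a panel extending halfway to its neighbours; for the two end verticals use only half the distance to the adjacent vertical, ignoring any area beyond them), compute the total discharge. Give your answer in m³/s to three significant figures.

0.562 m³/s

w_1 = (0.30 − 0.00)/2 = 0.15 m; q_1 = 0.118 × 0.17 × 0.15 = 0.003009 m³/s
w_2 = (1.02 − 0.00)/2 = 0.51 m; q_2 = 0.201 × 0.42 × 0.51 = 0.04305 m³/s
w_3 = (1.37 − 0.30)/2 = 0.535 m; q_3 = 0.196 × 0.59 × 0.535 = 0.06187 m³/s
w_4 = (1.94 − 1.02)/2 = 0.46 m; q_4 = 0.287 × 0.80 × 0.46 = 0.1056 m³/s
w_5 = (2.70 − 1.37)/2 = 0.665 m; q_5 = 0.255 × 0.85 × 0.665 = 0.1441 m³/s
w_6 = (3.49 − 1.94)/2 = 0.775 m; q_6 = 0.252 × 0.82 × 0.775 = 0.1601 m³/s
w_7 = (3.74 − 2.70)/2 = 0.52 m; q_7 = 0.193 × 0.41 × 0.52 = 0.04115 m³/s
w_8 = (3.74 − 3.49)/2 = 0.125 m; q_8 = 0.115 × 0.23 × 0.125 = 0.003306 m³/s
Q = Σ qᵢ = 0.5623 m³/s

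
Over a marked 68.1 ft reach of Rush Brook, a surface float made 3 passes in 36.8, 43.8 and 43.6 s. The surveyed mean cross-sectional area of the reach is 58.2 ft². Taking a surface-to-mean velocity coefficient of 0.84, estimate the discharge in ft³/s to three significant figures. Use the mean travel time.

80.4 ft³/s

t̄ = (36.8 + 43.8 + 43.6) / 3 = 41.4 s
v_surface = L / t̄ = 68.1 / 41.4 = 1.645 ft/s
v_mean = 0.84 × 1.645 = 1.382 ft/s
Q = A × v_mean = 58.2 × 1.382 = 80.42 ft³/s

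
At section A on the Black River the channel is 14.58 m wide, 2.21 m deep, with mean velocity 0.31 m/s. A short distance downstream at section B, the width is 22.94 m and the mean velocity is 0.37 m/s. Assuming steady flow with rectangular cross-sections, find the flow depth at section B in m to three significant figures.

1.18 m

Q = A₁V₁ = (14.58×2.21) × 0.31 = 9.989 m³/s
d₂ = Q/(b₂ V₂) = 9.989/(22.94×0.37) = 1.177 m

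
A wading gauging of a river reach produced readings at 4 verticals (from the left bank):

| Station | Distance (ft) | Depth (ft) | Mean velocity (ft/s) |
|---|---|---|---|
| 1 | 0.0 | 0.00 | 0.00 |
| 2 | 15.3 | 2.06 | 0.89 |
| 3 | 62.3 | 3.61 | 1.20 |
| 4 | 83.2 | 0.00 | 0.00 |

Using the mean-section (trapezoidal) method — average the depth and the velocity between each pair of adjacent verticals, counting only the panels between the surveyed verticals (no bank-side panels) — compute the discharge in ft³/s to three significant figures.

Panel 1-2: Δb = 15.3 ft, d̄ = (0.00+2.06)/2 = 1.03, v̄ = (0.00+0.89)/2 = 0.445 → q = 15.3×1.03×0.445 = 7.013 ft³/s
Panel 2-3: Δb = 47 ft, d̄ = (2.06+3.61)/2 = 2.835, v̄ = (0.89+1.20)/2 = 1.045 → q = 47×2.835×1.045 = 139.2 ft³/s
Panel 3-4: Δb = 20.9 ft, d̄ = (3.61+0.00)/2 = 1.805, v̄ = (1.20+0.00)/2 = 0.6 → q = 20.9×1.805×0.6 = 22.63 ft³/s
Q = Σ q = 168.9 ft³/s

169 ft³/s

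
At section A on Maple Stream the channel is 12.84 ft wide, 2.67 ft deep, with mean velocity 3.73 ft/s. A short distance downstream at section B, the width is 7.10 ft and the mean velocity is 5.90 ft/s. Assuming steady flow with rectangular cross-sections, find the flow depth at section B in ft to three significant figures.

Q = A₁V₁ = (12.84×2.67) × 3.73 = 127.9 ft³/s
d₂ = Q/(b₂ V₂) = 127.9/(7.10×5.90) = 3.053 ft

3.05 ft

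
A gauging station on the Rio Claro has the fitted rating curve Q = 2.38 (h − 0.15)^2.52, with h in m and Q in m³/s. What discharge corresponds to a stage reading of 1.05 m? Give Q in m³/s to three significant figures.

1.83 m³/s

Q = 2.38 × (1.05 − 0.15)^2.52 = 2.38 × 0.9^2.52 = 1.825 m³/s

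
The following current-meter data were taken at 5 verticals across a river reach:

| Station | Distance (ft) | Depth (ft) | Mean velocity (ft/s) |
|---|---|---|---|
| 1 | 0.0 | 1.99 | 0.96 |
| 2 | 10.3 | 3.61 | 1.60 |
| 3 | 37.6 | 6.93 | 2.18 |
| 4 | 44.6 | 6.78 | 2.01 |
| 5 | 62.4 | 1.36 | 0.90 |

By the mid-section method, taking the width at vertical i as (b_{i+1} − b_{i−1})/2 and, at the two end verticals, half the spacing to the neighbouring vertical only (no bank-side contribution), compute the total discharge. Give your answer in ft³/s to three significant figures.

w_1 = (10.3 − 0.0)/2 = 5.15 ft; q_1 = 0.96 × 1.99 × 5.15 = 9.839 ft³/s
w_2 = (37.6 − 0.0)/2 = 18.8 ft; q_2 = 1.60 × 3.61 × 18.8 = 108.6 ft³/s
w_3 = (44.6 − 10.3)/2 = 17.15 ft; q_3 = 2.18 × 6.93 × 17.15 = 259.1 ft³/s
w_4 = (62.4 − 37.6)/2 = 12.4 ft; q_4 = 2.01 × 6.78 × 12.4 = 169.0 ft³/s
w_5 = (62.4 − 44.6)/2 = 8.9 ft; q_5 = 0.90 × 1.36 × 8.9 = 10.89 ft³/s
Q = Σ qᵢ = 557.4 ft³/s

557 ft³/s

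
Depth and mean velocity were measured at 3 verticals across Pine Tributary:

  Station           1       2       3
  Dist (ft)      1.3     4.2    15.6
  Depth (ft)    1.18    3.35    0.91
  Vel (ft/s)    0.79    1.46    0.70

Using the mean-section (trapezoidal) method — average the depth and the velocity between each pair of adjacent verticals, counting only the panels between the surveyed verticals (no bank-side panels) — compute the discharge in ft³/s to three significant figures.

33.6 ft³/s

Panel 1-2: Δb = 2.9 ft, d̄ = (1.18+3.35)/2 = 2.265, v̄ = (0.79+1.46)/2 = 1.125 → q = 2.9×2.265×1.125 = 7.390 ft³/s
Panel 2-3: Δb = 11.4 ft, d̄ = (3.35+0.91)/2 = 2.13, v̄ = (1.46+0.70)/2 = 1.08 → q = 11.4×2.13×1.08 = 26.22 ft³/s
Q = Σ q = 33.61 ft³/s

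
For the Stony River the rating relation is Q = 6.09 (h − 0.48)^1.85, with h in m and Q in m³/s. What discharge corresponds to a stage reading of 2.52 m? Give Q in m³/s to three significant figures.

22.8 m³/s

Q = 6.09 × (2.52 − 0.48)^1.85 = 6.09 × 2.04^1.85 = 22.77 m³/s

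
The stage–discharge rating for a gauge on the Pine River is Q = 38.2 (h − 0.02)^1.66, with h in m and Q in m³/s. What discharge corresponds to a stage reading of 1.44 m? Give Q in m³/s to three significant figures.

68.4 m³/s

Q = 38.2 × (1.44 − 0.02)^1.66 = 38.2 × 1.42^1.66 = 68.37 m³/s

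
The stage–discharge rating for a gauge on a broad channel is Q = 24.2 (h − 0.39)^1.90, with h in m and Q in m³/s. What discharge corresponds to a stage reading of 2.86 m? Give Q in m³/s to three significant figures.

Q = 24.2 × (2.86 − 0.39)^1.90 = 24.2 × 2.47^1.90 = 134.9 m³/s

135 m³/s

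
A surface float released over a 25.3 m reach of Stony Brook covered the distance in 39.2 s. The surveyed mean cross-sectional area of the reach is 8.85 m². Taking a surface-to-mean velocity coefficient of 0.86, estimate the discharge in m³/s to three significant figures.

4.91 m³/s

v_surface = L / t̄ = 25.3 / 39.2 = 0.6454 m/s
v_mean = 0.86 × 0.6454 = 0.5551 m/s
Q = A × v_mean = 8.85 × 0.5551 = 4.912 m³/s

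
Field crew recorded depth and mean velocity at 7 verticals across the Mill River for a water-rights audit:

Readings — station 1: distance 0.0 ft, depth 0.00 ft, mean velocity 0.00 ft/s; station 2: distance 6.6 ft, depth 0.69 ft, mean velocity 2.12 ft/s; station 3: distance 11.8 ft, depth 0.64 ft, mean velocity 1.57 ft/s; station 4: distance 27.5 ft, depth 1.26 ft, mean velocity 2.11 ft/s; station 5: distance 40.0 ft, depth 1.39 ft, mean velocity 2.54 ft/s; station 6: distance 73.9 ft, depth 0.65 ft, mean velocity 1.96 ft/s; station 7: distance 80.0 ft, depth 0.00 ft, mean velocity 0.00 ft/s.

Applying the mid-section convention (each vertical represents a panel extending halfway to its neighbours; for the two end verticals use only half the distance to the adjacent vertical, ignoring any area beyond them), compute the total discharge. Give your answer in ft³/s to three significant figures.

164 ft³/s

w_2 = (11.8 − 0.0)/2 = 5.9 ft; q_2 = 2.12 × 0.69 × 5.9 = 8.631 ft³/s
w_3 = (27.5 − 6.6)/2 = 10.45 ft; q_3 = 1.57 × 0.64 × 10.45 = 10.50 ft³/s
w_4 = (40.0 − 11.8)/2 = 14.1 ft; q_4 = 2.11 × 1.26 × 14.1 = 37.49 ft³/s
w_5 = (73.9 − 27.5)/2 = 23.2 ft; q_5 = 2.54 × 1.39 × 23.2 = 81.91 ft³/s
w_6 = (80.0 − 40.0)/2 = 20 ft; q_6 = 1.96 × 0.65 × 20 = 25.48 ft³/s
Stations 1, 7 contribute zero (depth or velocity is 0).
Q = Σ qᵢ = 164.0 ft³/s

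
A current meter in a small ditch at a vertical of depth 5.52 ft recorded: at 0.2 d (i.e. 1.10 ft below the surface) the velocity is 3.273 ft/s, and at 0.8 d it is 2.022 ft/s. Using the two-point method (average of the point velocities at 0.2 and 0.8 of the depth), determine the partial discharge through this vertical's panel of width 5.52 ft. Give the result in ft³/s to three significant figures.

v̄ = (3.273 + 2.022) / 2 = 2.648 ft/s
q = v̄ × d × w = 2.648 × 5.52 × 5.52 = 80.67 ft³/s

80.7 ft³/s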